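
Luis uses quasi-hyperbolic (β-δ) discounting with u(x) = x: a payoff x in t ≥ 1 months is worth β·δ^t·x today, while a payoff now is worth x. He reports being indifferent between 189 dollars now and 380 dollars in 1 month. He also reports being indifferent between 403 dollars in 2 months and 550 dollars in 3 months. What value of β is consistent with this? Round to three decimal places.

β ≈ 0.679

The second indifference involves only future payoffs, so β cancels: β·δ^2·403 = β·δ^3·550, giving δ = 403/550 = 0.73273.
Now use the now-vs-future pair: 189 = β·δ·380 gives β = 189/(0.73273·380) ≈ 0.679.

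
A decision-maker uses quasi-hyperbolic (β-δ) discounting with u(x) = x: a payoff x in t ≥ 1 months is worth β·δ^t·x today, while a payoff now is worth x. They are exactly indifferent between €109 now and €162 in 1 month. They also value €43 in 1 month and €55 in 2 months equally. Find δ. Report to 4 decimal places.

Both payoffs in the second observation are in the future, so β drops out: δ^1·43 = δ^2·55 ⇒ δ = 43/55 = 0.78182.

δ ≈ 0.7818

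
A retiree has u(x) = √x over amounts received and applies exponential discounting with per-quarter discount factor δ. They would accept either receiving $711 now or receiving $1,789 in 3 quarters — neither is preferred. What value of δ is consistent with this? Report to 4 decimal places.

Equating discounted utilities: u(711) = δ^3·u(1789) ⇒ δ^3 = u(711)/u(1789).
Since u(x) = √x, δ^3 = √(711/1789) = 0.63042.
Hence δ = (0.63042)^(1/3) = 0.857452.

δ ≈ 0.8575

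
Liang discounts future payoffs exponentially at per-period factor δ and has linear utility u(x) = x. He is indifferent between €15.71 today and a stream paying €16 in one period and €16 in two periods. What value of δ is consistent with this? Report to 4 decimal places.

δ ≈ 0.6099

Equating present values: 15.71 = 16δ + 16δ².
That is, 16δ² + 16δ − 15.71 = 0, a quadratic in δ.
By the quadratic formula (taking the positive root), δ = (−16 + √1261.44) / 32 ≈ 0.6099.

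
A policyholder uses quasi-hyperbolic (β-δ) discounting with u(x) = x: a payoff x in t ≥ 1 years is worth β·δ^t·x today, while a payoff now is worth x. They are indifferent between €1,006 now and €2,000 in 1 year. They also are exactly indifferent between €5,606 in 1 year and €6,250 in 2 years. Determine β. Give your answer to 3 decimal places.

The second indifference involves only future payoffs, so β cancels: β·δ^1·5606 = β·δ^2·6250, giving δ = 5606/6250 = 0.89696.
Now use the now-vs-future pair: 1006 = β·δ·2000 gives β = 1006/(0.89696·2000) ≈ 0.561.

β ≈ 0.561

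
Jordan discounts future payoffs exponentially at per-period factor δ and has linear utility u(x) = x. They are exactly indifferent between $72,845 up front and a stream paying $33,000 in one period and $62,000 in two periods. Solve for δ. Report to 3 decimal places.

δ ≈ 0.850

Equating present values: 72845 = 33000δ + 62000δ².
So 62000δ² + 33000δ − 72845 = 0.
By the quadratic formula (taking the positive root), δ = (−33000 + √19154560000.00) / 124000 ≈ 0.850.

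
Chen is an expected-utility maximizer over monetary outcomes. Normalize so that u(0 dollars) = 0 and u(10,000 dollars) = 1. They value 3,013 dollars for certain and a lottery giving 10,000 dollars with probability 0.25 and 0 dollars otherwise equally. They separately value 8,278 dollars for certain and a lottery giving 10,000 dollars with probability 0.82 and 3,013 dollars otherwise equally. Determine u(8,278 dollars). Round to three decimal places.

0.865

The first gamble pins u(3,013 dollars): it must equal 0.25·1 + 0.75·0 = 0.25.
The second indifference gives u(8,278 dollars) = 0.82·u(10,000 dollars) + 0.18·u(3,013 dollars) = 0.82·1.00 + 0.18·0.25 = 0.8650.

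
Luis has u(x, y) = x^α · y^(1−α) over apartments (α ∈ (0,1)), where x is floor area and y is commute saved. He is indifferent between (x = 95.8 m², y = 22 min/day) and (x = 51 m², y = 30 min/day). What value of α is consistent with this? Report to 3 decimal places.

The Cobb–Douglas utilities coincide, so 95.8^α·22^(1−α) = 51^α·30^(1−α).
Taking logs: α·ln 95.8 + (1−α)·ln 22 = α·ln 51 + (1−α)·ln 30, i.e. α·0.630437 = (1−α)·0.310155.
So α/(1−α) = (0.310155)/(0.630437) = 0.491968, and α = 0.491968/1.491968 ≈ 0.330.

α ≈ 0.330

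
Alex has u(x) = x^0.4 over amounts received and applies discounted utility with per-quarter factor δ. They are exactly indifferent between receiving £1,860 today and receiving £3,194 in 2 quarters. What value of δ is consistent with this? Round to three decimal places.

δ ≈ 0.898

The payoff in 2 quarters is discounted by δ^2, so u(1860) = δ^2·u(3194) and δ^2 = u(1860)/u(3194).
Since u(x) = x^0.4, δ^2 = (1860/3194)^0.4 = 0.58234^0.4 = 0.80551.
So δ = 0.80551^(1/2) ≈ 0.898.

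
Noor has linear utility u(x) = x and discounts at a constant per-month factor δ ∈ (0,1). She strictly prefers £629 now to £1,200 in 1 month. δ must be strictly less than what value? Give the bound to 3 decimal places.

δ < 0.524

Comparing present values: 629 > δ·1200.
Dividing through by 1200 gives δ < 0.52417.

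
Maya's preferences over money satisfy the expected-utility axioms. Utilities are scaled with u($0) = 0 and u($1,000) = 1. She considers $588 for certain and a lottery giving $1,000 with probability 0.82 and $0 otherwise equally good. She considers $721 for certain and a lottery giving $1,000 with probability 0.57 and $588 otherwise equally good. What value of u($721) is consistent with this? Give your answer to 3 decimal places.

From the first indifference, u($588) = 0.82·u($1,000) + 0.18·u($0) = 0.82·1 + 0.18·0 = 0.82.
Then u($721) = 0.57·u($1,000) + 0.43·u($588) = 0.57·1.00 + 0.43·0.82 = 0.9226.

0.923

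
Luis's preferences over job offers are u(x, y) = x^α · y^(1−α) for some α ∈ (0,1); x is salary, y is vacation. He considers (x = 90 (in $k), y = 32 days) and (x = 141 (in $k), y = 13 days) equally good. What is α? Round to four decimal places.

α ≈ 0.6674

The Cobb–Douglas utilities coincide, so 90^α·32^(1−α) = 141^α·13^(1−α).
Taking logs: α·ln 90 + (1−α)·ln 32 = α·ln 141 + (1−α)·ln 13, i.e. α·-0.4489502 = (1−α)·-0.9007865.
Thus α·(-1.3497367) = -0.9007865, so α = -0.9007865/-1.3497367 ≈ 0.6674.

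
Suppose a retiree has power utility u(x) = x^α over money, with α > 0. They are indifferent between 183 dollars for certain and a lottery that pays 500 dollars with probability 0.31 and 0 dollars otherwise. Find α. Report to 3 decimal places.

EU(lottery) = 0.31·500^α + 0.69·0 = 0.31·500^α.
Indifference: 183^α = 0.31·500^α, so (183/500)^α = 0.31.
Take logs: α = ln 0.31 / ln(183/500) ≈ 1.16521.

α ≈ 1.165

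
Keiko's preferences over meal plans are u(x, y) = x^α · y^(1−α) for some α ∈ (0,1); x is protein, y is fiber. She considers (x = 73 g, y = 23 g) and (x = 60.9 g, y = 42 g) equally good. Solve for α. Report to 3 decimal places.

Set the two utilities equal: 73^α·23^(1−α) = 60.9^α·42^(1−α).
Rearrange to (73/60.9)^α = (42/23)^(1−α) and take logs: α·0.181226 = (1−α)·0.602175.
So α/(1−α) = (0.602175)/(0.181226) = 3.322785, and α = 3.322785/4.322785 ≈ 0.769.

α ≈ 0.769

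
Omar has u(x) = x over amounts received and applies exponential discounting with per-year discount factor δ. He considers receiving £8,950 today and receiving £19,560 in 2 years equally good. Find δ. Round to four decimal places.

The payoff in 2 years is discounted by δ^2, so u(8950) = δ^2·u(19560) and δ^2 = u(8950)/u(19560).
With u(x) = x: δ^2 = 8950/19560 = 0.45757.
So δ = 0.45757^(1/2) ≈ 0.6764.

δ ≈ 0.6764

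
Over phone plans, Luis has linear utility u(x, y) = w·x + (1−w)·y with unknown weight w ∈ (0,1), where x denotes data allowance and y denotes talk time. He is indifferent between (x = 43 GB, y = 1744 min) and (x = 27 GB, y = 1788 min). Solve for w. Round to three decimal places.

Equating utilities: w·43 + (1−w)·1744 = w·27 + (1−w)·1788.
Rearranging, 16·w − 44·(1−w) = 0.
So w/(1−w) = 44/16 = 2.7500, giving w = 44/(16+44) = 0.733.

w = 0.733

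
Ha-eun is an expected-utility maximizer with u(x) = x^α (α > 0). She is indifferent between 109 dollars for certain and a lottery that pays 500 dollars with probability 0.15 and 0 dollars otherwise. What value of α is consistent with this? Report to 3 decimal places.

α ≈ 1.245

The lottery's expected utility is 0.15·u(500) + 0.85·u(0) = 0.15·500^α (since u(0) = 0 for α > 0).
Indifference: 109^α = 0.15·500^α, so (109/500)^α = 0.15.
Take logs: α = ln 0.15 / ln(109/500) ≈ 1.24543.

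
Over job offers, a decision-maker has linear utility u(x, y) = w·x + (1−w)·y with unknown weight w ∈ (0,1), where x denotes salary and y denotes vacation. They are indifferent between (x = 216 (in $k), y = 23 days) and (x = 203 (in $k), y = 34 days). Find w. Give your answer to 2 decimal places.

Equating utilities: w·216 + (1−w)·23 = w·203 + (1−w)·34.
Collecting terms: w·13 = (1−w)·11.
So w/(1−w) = 11/13 = 0.8462, giving w = 11/(13+11) = 0.46.

w = 0.46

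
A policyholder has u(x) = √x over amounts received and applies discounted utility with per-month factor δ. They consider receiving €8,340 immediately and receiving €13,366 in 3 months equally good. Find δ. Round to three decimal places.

The payoff in 3 months is discounted by δ^3, so u(8340) = δ^3·u(13366) and δ^3 = u(8340)/u(13366).
Since u(x) = √x, δ^3 = √(8340/13366) = 0.78992.
Hence δ = (0.78992)^(1/3) = 0.92440.

δ ≈ 0.924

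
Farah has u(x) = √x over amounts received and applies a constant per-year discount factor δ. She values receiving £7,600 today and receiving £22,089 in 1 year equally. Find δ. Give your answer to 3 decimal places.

The payoff in 1 year is discounted by δ, so u(7600) = δ·u(22089) and δ = u(7600)/u(22089).
With u(x) = √x: δ = √7600/√22089 = √(7600/22089) = 0.58657.

δ ≈ 0.587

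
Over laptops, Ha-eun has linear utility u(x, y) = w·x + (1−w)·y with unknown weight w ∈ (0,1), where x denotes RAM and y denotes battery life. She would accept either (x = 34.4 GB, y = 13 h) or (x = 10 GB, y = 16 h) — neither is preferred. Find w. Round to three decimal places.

u(34.4,13) = u(10,16) means w·34.4 + (1−w)·13 = w·10 + (1−w)·16.
Rearranging, 24.4·w − 3·(1−w) = 0.
So w/(1−w) = 3/24.4 = 0.1230, giving w = 3/(24.4+3) = 0.109.

w = 0.109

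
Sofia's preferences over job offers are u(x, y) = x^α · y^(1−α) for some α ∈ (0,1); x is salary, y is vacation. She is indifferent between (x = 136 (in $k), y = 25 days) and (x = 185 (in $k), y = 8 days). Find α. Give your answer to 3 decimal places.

α ≈ 0.787

The Cobb–Douglas utilities coincide, so 136^α·25^(1−α) = 185^α·8^(1−α).
(136/185)^α = (8/25)^(1−α); take logs: α·ln(136/185) = (1−α)·ln(8/25), i.e. α·-0.307701 = (1−α)·-1.139434.
Thus α·(-1.447135) = -1.139434, so α = -1.139434/-1.447135 ≈ 0.787.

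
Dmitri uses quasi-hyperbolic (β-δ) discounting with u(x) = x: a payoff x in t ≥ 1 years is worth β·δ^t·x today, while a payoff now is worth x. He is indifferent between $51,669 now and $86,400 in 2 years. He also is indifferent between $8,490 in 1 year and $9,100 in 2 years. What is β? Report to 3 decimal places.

β ≈ 0.687

Both payoffs in the second observation are in the future, so β drops out: δ^1·8490 = δ^2·9100 ⇒ δ = 8490/9100 = 0.93297.
Now use the now-vs-future pair: 51669 = β·δ^2·86400 gives β = 51669/(0.87043·86400) ≈ 0.687.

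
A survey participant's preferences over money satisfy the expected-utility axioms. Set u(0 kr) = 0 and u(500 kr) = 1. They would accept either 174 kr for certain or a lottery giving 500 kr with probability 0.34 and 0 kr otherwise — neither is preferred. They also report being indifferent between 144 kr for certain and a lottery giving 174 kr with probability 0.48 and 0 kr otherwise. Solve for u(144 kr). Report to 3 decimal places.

The first gamble pins u(174 kr): it must equal 0.34·1 + 0.66·0 = 0.34.
Then u(144 kr) = 0.48·u(174 kr) + 0.52·u(0 kr) = 0.48·0.34 + 0.52·0.00 = 0.1632.

0.163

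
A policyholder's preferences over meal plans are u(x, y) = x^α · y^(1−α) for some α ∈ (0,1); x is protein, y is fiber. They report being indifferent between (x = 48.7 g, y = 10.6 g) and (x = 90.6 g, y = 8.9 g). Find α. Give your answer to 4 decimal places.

α ≈ 0.2197

Indifference: 48.7^α · 10.6^(1−α) = 90.6^α · 8.9^(1−α).
Taking logs: α·ln 48.7 + (1−α)·ln 10.6 = α·ln 90.6 + (1−α)·ln 8.9, i.e. α·-0.6207752 = (1−α)·-0.1748027.
Thus α·(-0.7955779) = -0.1748027, so α = -0.1748027/-0.7955779 ≈ 0.2197.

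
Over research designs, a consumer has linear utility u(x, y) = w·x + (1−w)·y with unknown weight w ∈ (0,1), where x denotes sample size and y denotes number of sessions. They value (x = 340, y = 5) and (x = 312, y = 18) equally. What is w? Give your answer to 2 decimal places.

Equating utilities: w·340 + (1−w)·5 = w·312 + (1−w)·18.
Collecting terms: w·28 = (1−w)·13.
The marginal rate of substitution is 13/28, so w = 13/(28+13) = 0.32.

w = 0.32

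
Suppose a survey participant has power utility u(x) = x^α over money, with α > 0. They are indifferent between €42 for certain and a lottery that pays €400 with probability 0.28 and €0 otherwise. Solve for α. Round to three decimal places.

The lottery's expected utility is 0.28·u(400) + 0.72·u(0) = 0.28·400^α (since u(0) = 0 for α > 0).
Setting u(42) equal to that: 42^α = 0.28·400^α ⇒ (42/400)^α = 0.28.
α = ln(0.28) / ln(42/400) = -1.272966/-2.253795 ≈ 0.565.

α ≈ 0.565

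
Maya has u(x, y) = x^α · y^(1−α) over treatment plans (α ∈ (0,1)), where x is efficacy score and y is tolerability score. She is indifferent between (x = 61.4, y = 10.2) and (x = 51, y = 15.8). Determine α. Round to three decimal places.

α ≈ 0.702

Indifference: 61.4^α · 10.2^(1−α) = 51^α · 15.8^(1−α).
(61.4/51)^α = (15.8/10.2)^(1−α); take logs: α·ln(61.4/51) = (1−α)·ln(15.8/10.2), i.e. α·0.185584 = (1−α)·0.437622.
With A = 0.185584 and B = 0.437622: α·A = (1−α)·B, so α = B/(A+B) = 0.437622/0.623206 ≈ 0.702.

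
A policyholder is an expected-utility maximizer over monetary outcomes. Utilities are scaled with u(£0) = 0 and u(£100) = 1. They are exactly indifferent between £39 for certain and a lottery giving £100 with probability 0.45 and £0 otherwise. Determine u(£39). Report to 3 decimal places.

0.450

u(£39) equals the lottery's expected utility: 0.45·1 + 0.55·0 = 0.45.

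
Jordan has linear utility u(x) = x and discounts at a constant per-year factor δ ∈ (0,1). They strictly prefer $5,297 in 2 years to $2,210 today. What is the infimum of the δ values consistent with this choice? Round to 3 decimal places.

δ > 0.646

Comparing present values: 2210 < δ^2·5297.
Dividing by 5297: δ^2 > 0.41722. Both sides are positive, so the square root keeps the direction.
δ > (2210/5297)^(1/2) ≈ 0.646.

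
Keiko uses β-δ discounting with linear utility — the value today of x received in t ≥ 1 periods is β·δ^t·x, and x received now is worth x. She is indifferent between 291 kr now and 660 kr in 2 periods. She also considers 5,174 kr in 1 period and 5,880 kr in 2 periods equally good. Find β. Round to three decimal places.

The second indifference involves only future payoffs, so β cancels: β·δ^1·5174 = β·δ^2·5880, giving δ = 5174/5880 = 0.87993.
Now use the now-vs-future pair: 291 = β·δ^2·660 gives β = 291/(0.77428·660) ≈ 0.569.

β ≈ 0.569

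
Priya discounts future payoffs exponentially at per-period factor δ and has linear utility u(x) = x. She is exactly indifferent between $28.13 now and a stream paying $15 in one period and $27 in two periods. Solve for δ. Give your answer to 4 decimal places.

Present value of the stream is 15·δ + 27·δ². Indifference gives 15δ + 27δ² = 28.13.
Rearranged: 27δ² + 15δ − 28.13 = 0.
δ = (−15 + √(15² + 4·27·28.13)) / (2·27) = (−15 + √3263.04) / 54 ≈ 0.7801.

δ ≈ 0.7801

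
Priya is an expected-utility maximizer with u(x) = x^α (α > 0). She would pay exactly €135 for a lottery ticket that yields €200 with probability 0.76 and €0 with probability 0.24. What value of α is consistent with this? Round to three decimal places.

α ≈ 0.698

Since u(0) = 0, the lottery's EU is 0.76·200^α.
Indifference: 135^α = 0.76·200^α, so (135/200)^α = 0.76.
Taking logs: α·ln(135/200) = ln(0.76), so α = -0.274437 / -0.393043 ≈ 0.698.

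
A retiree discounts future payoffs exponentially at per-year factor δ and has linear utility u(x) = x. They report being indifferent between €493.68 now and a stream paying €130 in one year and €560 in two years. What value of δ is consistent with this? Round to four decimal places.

The stream is worth 130δ + 560δ² today, so 130δ + 560δ² = 493.68.
Rearranged: 560δ² + 130δ − 493.68 = 0.
δ = (−130 + √(130² + 4·560·493.68)) / (2·560) = (−130 + √1122743.20) / 1120 ≈ 0.8300.

δ ≈ 0.8300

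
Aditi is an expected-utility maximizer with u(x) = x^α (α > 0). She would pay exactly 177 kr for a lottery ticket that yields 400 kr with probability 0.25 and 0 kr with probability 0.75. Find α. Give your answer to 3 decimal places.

EU(lottery) = 0.25·400^α + 0.75·0 = 0.25·400^α.
Indifference: 177^α = 0.25·400^α, so (177/400)^α = 0.25.
Take logs: α = ln 0.25 / ln(177/400) ≈ 1.70032.

α ≈ 1.700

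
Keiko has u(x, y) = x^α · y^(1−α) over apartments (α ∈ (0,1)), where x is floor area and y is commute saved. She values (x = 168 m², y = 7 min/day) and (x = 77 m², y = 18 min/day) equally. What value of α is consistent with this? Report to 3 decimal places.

Set the two utilities equal: 168^α·7^(1−α) = 77^α·18^(1−α).
(168/77)^α = (18/7)^(1−α); take logs: α·ln(168/77) = (1−α)·ln(18/7), i.e. α·0.780159 = (1−α)·0.944462.
With A = 0.780159 and B = 0.944462: α·A = (1−α)·B, so α = B/(A+B) = 0.944462/1.724621 ≈ 0.548.

α ≈ 0.548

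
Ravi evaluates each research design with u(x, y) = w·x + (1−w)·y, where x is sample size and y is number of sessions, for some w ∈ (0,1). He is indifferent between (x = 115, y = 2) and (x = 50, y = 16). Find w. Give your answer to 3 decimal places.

Equating utilities: w·115 + (1−w)·2 = w·50 + (1−w)·16.
Collecting terms: w·65 = (1−w)·14.
Hence w = 14/(65+14) = 14/79 = 0.177.

w = 0.177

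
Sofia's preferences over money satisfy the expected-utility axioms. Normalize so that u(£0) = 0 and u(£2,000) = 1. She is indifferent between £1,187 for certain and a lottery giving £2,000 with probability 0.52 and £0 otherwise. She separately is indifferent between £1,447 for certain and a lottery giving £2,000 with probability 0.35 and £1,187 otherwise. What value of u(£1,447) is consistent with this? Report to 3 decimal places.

From the first indifference, u(£1,187) = 0.52·u(£2,000) + 0.48·u(£0) = 0.52·1 + 0.48·0 = 0.52.
Chaining: u(£1,447) = 0.35·1.00 + 0.65·0.52 = 0.6880.

0.688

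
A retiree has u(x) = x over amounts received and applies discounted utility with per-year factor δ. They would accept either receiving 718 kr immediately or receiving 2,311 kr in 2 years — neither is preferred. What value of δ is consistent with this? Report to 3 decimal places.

δ ≈ 0.557

The payoff in 2 years is discounted by δ^2, so u(718) = δ^2·u(2311) and δ^2 = u(718)/u(2311).
With u(x) = x: δ^2 = 718/2311 = 0.31069.
Hence δ = (0.31069)^(1/2) = 0.55739.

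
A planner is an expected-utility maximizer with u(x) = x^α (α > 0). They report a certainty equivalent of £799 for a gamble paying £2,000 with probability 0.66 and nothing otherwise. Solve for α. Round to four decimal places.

α ≈ 0.4529

Since u(0) = 0, the lottery's EU is 0.66·2000^α.
Indifference: 799^α = 0.66·2000^α, so (799/2000)^α = 0.66.
α = ln(0.66) / ln(799/2000) = -0.4155154/-0.9175415 ≈ 0.4529.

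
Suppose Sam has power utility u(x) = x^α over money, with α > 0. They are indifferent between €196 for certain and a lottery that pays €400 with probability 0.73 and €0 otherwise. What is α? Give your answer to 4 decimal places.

Since u(0) = 0, the lottery's EU is 0.73·400^α.
Equating: 196^α = 0.73·400^α, i.e. 0.4900^α = 0.73.
Taking logs: α·ln(196/400) = ln(0.73), so α = -0.3147107 / -0.7133499 ≈ 0.4412.

α ≈ 0.4412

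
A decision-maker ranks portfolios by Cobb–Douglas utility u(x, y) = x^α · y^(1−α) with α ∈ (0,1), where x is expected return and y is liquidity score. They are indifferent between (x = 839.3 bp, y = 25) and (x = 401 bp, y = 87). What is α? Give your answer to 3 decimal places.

Indifference: 839.3^α · 25^(1−α) = 401^α · 87^(1−α).
Rearrange to (839.3/401)^α = (87/25)^(1−α) and take logs: α·0.738607 = (1−α)·1.247032.
With A = 0.738607 and B = 1.247032: α·A = (1−α)·B, so α = B/(A+B) = 1.247032/1.985639 ≈ 0.628.

α ≈ 0.628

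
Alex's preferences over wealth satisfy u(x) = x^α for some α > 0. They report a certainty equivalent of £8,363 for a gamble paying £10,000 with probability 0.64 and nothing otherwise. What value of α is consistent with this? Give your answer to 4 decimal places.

EU(lottery) = 0.64·10000^α + 0.36·0 = 0.64·10000^α.
Equating: 8363^α = 0.64·10000^α, i.e. 0.8363^α = 0.64.
Taking logs: α·ln(8363/10000) = ln(0.64), so α = -0.4462871 / -0.1787679 ≈ 2.4965.

α ≈ 2.4965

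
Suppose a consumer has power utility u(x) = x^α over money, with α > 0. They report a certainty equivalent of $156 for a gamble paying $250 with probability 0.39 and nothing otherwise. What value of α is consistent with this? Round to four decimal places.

EU(lottery) = 0.39·250^α + 0.61·0 = 0.39·250^α.
Equating: 156^α = 0.39·250^α, i.e. 0.6240^α = 0.39.
α = ln(0.39) / ln(156/250) = -0.9416085/-0.4716049 ≈ 1.9966.

α ≈ 1.9966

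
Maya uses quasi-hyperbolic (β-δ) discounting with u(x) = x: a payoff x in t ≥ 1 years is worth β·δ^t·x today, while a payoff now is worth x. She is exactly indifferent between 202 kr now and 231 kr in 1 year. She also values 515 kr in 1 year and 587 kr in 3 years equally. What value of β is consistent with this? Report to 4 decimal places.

From the later pair, β·δ^1·515 = β·δ^3·587; dividing through, δ^2 = 515/587 = 0.87734, so δ = 0.93667.
Now use the now-vs-future pair: 202 = β·δ·231 gives β = 202/(0.93667·231) ≈ 0.9336.

β ≈ 0.9336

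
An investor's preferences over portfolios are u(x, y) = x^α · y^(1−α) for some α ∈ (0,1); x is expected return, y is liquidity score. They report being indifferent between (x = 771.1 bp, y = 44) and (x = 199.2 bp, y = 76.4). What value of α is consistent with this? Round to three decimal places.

α ≈ 0.290

The Cobb–Douglas utilities coincide, so 771.1^α·44^(1−α) = 199.2^α·76.4^(1−α).
(771.1/199.2)^α = (76.4/44)^(1−α); take logs: α·ln(771.1/199.2) = (1−α)·ln(76.4/44), i.e. α·1.353509 = (1−α)·0.551793.
With A = 1.353509 and B = 0.551793: α·A = (1−α)·B, so α = B/(A+B) = 0.551793/1.905302 ≈ 0.290.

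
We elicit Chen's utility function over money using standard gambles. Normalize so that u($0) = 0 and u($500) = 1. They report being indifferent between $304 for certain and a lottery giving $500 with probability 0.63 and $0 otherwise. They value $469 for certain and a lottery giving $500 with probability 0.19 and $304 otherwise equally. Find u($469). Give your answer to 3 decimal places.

From the first indifference, u($304) = 0.63·u($500) + 0.37·u($0) = 0.63·1 + 0.37·0 = 0.63.
The second indifference gives u($469) = 0.19·u($500) + 0.81·u($304) = 0.19·1.00 + 0.81·0.63 = 0.7003.

0.700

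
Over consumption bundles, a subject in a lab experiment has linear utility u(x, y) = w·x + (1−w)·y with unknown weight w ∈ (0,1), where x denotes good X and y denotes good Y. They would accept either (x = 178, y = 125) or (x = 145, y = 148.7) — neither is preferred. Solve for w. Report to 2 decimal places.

w = 0.42

u(178,125) = u(145,148.7) means w·178 + (1−w)·125 = w·145 + (1−w)·148.7.
w·(178−145) = (1−w)·(148.7−125), i.e. w·33 = (1−w)·23.7.
So w/(1−w) = 23.7/33 = 0.7182, giving w = 23.7/(33+23.7) = 0.42.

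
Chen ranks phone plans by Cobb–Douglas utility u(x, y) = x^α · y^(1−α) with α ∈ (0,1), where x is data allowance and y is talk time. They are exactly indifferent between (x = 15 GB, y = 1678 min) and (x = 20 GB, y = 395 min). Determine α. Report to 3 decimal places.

α ≈ 0.834

Indifference: 15^α · 1678^(1−α) = 20^α · 395^(1−α).
Taking logs: α·ln 15 + (1−α)·ln 1678 = α·ln 20 + (1−α)·ln 395, i.e. α·-0.287682 = (1−α)·-1.446472.
Thus α·(-1.734154) = -1.446472, so α = -1.446472/-1.734154 ≈ 0.834.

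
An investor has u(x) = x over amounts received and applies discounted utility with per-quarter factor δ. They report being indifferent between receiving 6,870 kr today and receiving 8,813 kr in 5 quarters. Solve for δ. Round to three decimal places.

Indifference means u(6870) = δ^5 · u(8813), so δ^5 = u(6870)/u(8813).
With u(x) = x: δ^5 = 6870/8813 = 0.77953.
So δ = 0.77953^(1/5) ≈ 0.951.

δ ≈ 0.951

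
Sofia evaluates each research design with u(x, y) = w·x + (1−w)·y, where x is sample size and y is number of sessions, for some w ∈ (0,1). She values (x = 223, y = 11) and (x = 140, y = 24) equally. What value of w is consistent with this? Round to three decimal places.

u(223,11) = u(140,24) means w·223 + (1−w)·11 = w·140 + (1−w)·24.
Rearranging, 83·w − 13·(1−w) = 0.
So w/(1−w) = 13/83 = 0.1566, giving w = 13/(83+13) = 0.135.

w = 0.135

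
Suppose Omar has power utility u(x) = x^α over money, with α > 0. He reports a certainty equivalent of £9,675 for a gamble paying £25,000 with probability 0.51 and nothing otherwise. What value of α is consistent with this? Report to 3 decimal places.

α ≈ 0.709

The lottery's expected utility is 0.51·u(25000) + 0.49·u(0) = 0.51·25000^α (since u(0) = 0 for α > 0).
Indifference: 9675^α = 0.51·25000^α, so (9675/25000)^α = 0.51.
α = ln(0.51) / ln(9675/25000) = -0.673345/-0.949331 ≈ 0.709.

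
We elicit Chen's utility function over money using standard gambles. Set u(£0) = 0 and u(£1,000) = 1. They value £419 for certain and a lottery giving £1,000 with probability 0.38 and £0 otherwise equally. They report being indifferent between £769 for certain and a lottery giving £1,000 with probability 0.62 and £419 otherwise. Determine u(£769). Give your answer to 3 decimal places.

0.764

From the first indifference, u(£419) = 0.38·u(£1,000) + 0.62·u(£0) = 0.38·1 + 0.62·0 = 0.38.
The second indifference gives u(£769) = 0.62·u(£1,000) + 0.38·u(£419) = 0.62·1.00 + 0.38·0.38 = 0.7644.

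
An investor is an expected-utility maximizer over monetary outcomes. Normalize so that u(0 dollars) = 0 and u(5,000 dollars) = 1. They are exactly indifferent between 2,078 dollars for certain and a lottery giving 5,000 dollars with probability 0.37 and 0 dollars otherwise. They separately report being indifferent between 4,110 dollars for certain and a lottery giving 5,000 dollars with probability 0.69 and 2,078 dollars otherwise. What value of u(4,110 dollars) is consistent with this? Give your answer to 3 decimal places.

From the first indifference, u(2,078 dollars) = 0.37·u(5,000 dollars) + 0.63·u(0 dollars) = 0.37·1 + 0.63·0 = 0.37.
The second indifference gives u(4,110 dollars) = 0.69·u(5,000 dollars) + 0.31·u(2,078 dollars) = 0.69·1.00 + 0.31·0.37 = 0.8047.

0.805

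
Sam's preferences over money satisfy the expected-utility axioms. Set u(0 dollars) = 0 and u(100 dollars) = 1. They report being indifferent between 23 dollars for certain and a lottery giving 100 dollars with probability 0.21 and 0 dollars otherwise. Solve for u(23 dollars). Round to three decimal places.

0.210

The indifference gives u(23 dollars) = 0.21·u(100 dollars) + 0.79·u(0 dollars) = 0.21·1 + 0.79·0 = 0.21.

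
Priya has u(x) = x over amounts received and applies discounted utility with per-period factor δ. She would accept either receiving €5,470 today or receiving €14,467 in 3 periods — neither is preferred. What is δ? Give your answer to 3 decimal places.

δ ≈ 0.723

Indifference means u(5470) = δ^3 · u(14467), so δ^3 = u(5470)/u(14467).
With u(x) = x: δ^3 = 5470/14467 = 0.37810.
So δ = 0.37810^(1/3) ≈ 0.723.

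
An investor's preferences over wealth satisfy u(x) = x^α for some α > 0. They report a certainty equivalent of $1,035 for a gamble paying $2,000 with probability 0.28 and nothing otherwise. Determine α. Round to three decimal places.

EU(lottery) = 0.28·2000^α + 0.72·0 = 0.28·2000^α.
Equating: 1035^α = 0.28·2000^α, i.e. 0.5175^α = 0.28.
α = ln(0.28) / ln(1035/2000) = -1.272966/-0.658746 ≈ 1.932.

α ≈ 1.932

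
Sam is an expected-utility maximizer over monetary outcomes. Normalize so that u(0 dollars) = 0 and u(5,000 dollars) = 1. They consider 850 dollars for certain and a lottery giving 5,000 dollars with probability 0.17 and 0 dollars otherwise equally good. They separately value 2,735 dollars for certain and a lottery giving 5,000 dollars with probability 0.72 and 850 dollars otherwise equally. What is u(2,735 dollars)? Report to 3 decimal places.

First, u(850 dollars) = 0.17·u(5,000 dollars) + 0.83·u(0 dollars) = 0.17.
Chaining: u(2,735 dollars) = 0.72·1.00 + 0.28·0.17 = 0.7676.

0.768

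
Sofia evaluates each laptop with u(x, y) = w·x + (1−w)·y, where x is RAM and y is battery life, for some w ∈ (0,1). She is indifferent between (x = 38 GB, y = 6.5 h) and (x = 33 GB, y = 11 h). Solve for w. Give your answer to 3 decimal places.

u(38,6.5) = u(33,11) means w·38 + (1−w)·6.5 = w·33 + (1−w)·11.
Rearranging, 5·w − 4.5·(1−w) = 0.
So w/(1−w) = 4.5/5 = 0.9000, giving w = 4.5/(5+4.5) = 0.474.

w = 0.474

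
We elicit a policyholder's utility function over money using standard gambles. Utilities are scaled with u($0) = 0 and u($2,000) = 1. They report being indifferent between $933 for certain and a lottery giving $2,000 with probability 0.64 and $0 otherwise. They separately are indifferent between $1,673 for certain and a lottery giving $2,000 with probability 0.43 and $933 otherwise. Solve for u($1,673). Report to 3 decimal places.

0.795

From the first indifference, u($933) = 0.64·u($2,000) + 0.36·u($0) = 0.64·1 + 0.36·0 = 0.64.
Then u($1,673) = 0.43·u($2,000) + 0.57·u($933) = 0.43·1.00 + 0.57·0.64 = 0.7948.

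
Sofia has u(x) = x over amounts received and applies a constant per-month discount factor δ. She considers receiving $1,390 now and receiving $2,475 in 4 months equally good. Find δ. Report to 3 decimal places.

δ ≈ 0.866

Equating discounted utilities: u(1390) = δ^4·u(2475) ⇒ δ^4 = u(1390)/u(2475).
With u(x) = x: δ^4 = 1390/2475 = 0.56162.
So δ = 0.56162^(1/4) ≈ 0.866.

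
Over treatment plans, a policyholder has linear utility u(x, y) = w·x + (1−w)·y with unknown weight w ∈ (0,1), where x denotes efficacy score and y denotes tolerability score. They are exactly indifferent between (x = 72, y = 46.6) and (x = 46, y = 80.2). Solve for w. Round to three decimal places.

w = 0.564

Equating utilities: w·72 + (1−w)·46.6 = w·46 + (1−w)·80.2.
Collecting terms: w·26 = (1−w)·33.6.
So w/(1−w) = 33.6/26 = 1.2923, giving w = 33.6/(26+33.6) = 0.564.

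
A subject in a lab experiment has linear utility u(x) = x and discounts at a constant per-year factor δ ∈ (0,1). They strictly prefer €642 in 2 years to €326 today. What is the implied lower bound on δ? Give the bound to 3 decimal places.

δ > 0.713

Comparing present values: 326 < δ^2·642.
Hence δ^2 > 326/642 = 0.50779, and x ↦ x^(1/2) is increasing on (0,∞).
δ > 0.50779^(1/2) = 0.713.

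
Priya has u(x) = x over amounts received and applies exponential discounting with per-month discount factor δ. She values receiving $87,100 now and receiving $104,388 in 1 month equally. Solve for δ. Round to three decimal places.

δ ≈ 0.834

Indifference means u(87100) = δ · u(104388), so δ = u(87100)/u(104388).
With u(x) = x: δ = 87100/104388 = 0.83439.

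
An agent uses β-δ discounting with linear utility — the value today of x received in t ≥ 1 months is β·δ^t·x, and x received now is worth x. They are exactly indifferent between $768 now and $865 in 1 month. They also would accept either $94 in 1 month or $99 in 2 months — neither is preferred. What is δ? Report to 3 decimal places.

From the later pair, β·δ^1·94 = β·δ^2·99; dividing through, δ = 94/99 = 0.94949.

δ ≈ 0.949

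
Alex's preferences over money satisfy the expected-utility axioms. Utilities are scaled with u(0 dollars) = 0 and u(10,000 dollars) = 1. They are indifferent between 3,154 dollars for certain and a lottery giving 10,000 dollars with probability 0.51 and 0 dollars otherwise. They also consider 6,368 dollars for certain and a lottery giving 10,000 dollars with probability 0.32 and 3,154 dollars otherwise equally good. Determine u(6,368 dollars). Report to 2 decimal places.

0.67

First, u(3,154 dollars) = 0.51·u(10,000 dollars) + 0.49·u(0 dollars) = 0.51.
Chaining: u(6,368 dollars) = 0.32·1.00 + 0.68·0.51 = 0.6668.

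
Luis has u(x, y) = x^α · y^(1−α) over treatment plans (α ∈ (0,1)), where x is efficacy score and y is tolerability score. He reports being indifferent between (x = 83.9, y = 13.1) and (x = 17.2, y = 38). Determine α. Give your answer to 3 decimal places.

α ≈ 0.402

The Cobb–Douglas utilities coincide, so 83.9^α·13.1^(1−α) = 17.2^α·38^(1−α).
Taking logs: α·ln 83.9 + (1−α)·ln 13.1 = α·ln 17.2 + (1−α)·ln 38, i.e. α·1.584716 = (1−α)·1.064974.
With A = 1.584716 and B = 1.064974: α·A = (1−α)·B, so α = B/(A+B) = 1.064974/2.649690 ≈ 0.402.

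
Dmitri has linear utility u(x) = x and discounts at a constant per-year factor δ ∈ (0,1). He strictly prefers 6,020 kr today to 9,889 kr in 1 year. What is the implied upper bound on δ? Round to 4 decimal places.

δ < 0.6088

Under u(x) = x this choice says 6020 > δ·9889.
So δ < 6020/9889 = 0.60876.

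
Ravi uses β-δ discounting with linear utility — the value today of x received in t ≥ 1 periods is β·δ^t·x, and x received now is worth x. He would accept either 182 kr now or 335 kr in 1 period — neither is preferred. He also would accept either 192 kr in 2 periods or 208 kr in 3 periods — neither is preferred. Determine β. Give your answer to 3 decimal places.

Both payoffs in the second observation are in the future, so β drops out: δ^2·192 = δ^3·208 ⇒ δ = 192/208 = 0.92308.
The first indifference: 182 = β·δ·335, so β = 182/(δ·335) = 182/(0.92308·335) ≈ 0.589.

β ≈ 0.589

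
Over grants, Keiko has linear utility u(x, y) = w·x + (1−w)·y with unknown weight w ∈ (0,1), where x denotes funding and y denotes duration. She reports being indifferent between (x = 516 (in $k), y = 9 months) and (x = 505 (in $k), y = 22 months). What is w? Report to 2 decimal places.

w = 0.54

u(516,9) = u(505,22) means w·516 + (1−w)·9 = w·505 + (1−w)·22.
w·(516−505) = (1−w)·(22−9), i.e. w·11 = (1−w)·13.
The marginal rate of substitution is 13/11, so w = 13/(11+13) = 0.54.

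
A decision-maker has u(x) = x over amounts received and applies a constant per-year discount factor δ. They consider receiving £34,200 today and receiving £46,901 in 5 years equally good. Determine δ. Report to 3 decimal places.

δ ≈ 0.939

Indifference means u(34200) = δ^5 · u(46901), so δ^5 = u(34200)/u(46901).
With u(x) = x: δ^5 = 34200/46901 = 0.72920.
Hence δ = (0.72920)^(1/5) = 0.93879.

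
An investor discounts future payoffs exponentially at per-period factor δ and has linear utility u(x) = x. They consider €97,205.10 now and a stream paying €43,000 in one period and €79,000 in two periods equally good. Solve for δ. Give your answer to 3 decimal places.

δ ≈ 0.870

Equating present values: 97205.10 = 43000δ + 79000δ².
Rearranged: 79000δ² + 43000δ − 97205.10 = 0.
δ = (−43000 + √(43000² + 4·79000·97205.10)) / (2·79000) = (−43000 + √32565811600.00) / 158000 ≈ 0.870.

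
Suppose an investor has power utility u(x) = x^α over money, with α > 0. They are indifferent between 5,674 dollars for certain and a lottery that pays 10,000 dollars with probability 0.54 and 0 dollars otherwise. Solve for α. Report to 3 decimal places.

α ≈ 1.087

Since u(0) = 0, the lottery's EU is 0.54·10000^α.
Indifference: 5674^α = 0.54·10000^α, so (5674/10000)^α = 0.54.
α = ln(0.54) / ln(5674/10000) = -0.616186/-0.566691 ≈ 1.087.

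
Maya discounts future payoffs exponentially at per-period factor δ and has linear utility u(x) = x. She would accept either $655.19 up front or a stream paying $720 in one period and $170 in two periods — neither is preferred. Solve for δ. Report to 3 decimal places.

Equating present values: 655.19 = 720δ + 170δ².
So 170δ² + 720δ − 655.19 = 0.
The positive root is δ = [−720 + √(720² + 4·170·655.19)] / (2·170) = (−720 + 981.799)/340 ≈ 0.770.

δ ≈ 0.770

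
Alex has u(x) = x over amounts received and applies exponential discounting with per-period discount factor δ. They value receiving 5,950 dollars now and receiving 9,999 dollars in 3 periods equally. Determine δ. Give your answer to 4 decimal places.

δ ≈ 0.8411

Indifference means u(5950) = δ^3 · u(9999), so δ^3 = u(5950)/u(9999).
With u(x) = x: δ^3 = 5950/9999 = 0.59506.
Hence δ = (0.59506)^(1/3) = 0.841111.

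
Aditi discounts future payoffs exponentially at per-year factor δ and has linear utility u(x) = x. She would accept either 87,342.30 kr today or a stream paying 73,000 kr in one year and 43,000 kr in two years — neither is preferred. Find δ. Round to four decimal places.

Equating present values: 87342.30 = 73000δ + 43000δ².
Rearranged: 43000δ² + 73000δ − 87342.30 = 0.
The positive root is δ = [−73000 + √(73000² + 4·43000·87342.30)] / (2·43000) = (−73000 + 142660.000)/86000 ≈ 0.8100.

δ ≈ 0.8100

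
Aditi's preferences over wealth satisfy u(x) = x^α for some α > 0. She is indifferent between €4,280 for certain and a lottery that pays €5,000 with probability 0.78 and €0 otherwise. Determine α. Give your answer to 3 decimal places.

α ≈ 1.598

EU(lottery) = 0.78·5000^α + 0.22·0 = 0.78·5000^α.
Indifference: 4280^α = 0.78·5000^α, so (4280/5000)^α = 0.78.
α = ln(0.78) / ln(4280/5000) = -0.248461/-0.155485 ≈ 1.598.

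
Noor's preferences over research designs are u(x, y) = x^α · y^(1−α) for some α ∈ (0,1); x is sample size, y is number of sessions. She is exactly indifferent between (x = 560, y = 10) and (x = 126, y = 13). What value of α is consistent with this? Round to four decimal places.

Indifference: 560^α · 10^(1−α) = 126^α · 13^(1−α).
Rearrange to (560/126)^α = (13/10)^(1−α) and take logs: α·1.4916549 = (1−α)·0.2623643.
With A = 1.4916549 and B = 0.2623643: α·A = (1−α)·B, so α = B/(A+B) = 0.2623643/1.7540192 ≈ 0.1496.

α ≈ 0.1496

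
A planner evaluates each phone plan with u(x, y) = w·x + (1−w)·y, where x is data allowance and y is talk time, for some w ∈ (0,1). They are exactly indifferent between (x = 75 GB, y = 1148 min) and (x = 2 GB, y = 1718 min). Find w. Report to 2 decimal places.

w = 0.89

u(75,1148) = u(2,1718) means w·75 + (1−w)·1148 = w·2 + (1−w)·1718.
Rearranging, 73·w − 570·(1−w) = 0.
Hence w = 570/(73+570) = 570/643 = 0.89.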